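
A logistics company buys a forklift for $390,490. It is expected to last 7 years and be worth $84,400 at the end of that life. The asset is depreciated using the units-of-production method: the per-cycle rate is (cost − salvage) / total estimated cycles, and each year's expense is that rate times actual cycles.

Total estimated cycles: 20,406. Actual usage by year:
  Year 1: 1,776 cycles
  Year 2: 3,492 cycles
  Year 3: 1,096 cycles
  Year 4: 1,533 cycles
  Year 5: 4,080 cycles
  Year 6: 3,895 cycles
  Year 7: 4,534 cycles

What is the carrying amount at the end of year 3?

Depreciable base = $390,490 − $84,400 = $306,090.
Rate = $306,090 / 20,406 cycles = $15 per cycle.
Year 1: 1,776 × $15 = $26,640. Book value $363,850.
Year 2: 3,492 × $15 = $52,380. Book value $311,470.
Year 3: 1,096 × $15 = $16,440. Book value $295,030.

$295,030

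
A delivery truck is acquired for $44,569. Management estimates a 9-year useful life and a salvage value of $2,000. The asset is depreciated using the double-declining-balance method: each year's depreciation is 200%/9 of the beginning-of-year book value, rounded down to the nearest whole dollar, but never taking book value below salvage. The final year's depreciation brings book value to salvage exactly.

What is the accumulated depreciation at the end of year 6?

Depreciable base = $44,569 − $2,000 = $42,569.
Year 1: ⌊$44,569 × 200%/9⌋ = $9,904. Book value $34,665.
Year 2: ⌊$34,665 × 200%/9⌋ = $7,703. Book value $26,962.
Year 3: ⌊$26,962 × 200%/9⌋ = $5,991. Book value $20,971.
Year 4: ⌊$20,971 × 200%/9⌋ = $4,660. Book value $16,311.
Year 5: ⌊$16,311 × 200%/9⌋ = $3,624. Book value $12,687.
Year 6: ⌊$12,687 × 200%/9⌋ = $2,819. Book value $9,868.
Accumulated through year 6 = $44,569 − $9,868 = $34,701.

$34,701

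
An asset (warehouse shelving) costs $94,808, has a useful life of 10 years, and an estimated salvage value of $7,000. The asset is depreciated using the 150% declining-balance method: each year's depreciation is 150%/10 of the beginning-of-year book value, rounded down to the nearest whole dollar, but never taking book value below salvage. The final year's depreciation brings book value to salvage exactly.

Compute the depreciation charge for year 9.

Depreciable base = $94,808 − $7,000 = $87,808.
Year 1: ⌊$94,808 × 150%/10⌋ = $14,221. Book value $80,587.
Year 2: ⌊$80,587 × 150%/10⌋ = $12,088. Book value $68,499.
Year 3: ⌊$68,499 × 150%/10⌋ = $10,274. Book value $58,225.
Year 4: ⌊$58,225 × 150%/10⌋ = $8,733. Book value $49,492.
Year 5: ⌊$49,492 × 150%/10⌋ = $7,423. Book value $42,069.
Year 6: ⌊$42,069 × 150%/10⌋ = $6,310. Book value $35,759.
Year 7: ⌊$35,759 × 150%/10⌋ = $5,363. Book value $30,396.
Year 8: ⌊$30,396 × 150%/10⌋ = $4,559. Book value $25,837.
Year 9: ⌊$25,837 × 150%/10⌋ = $3,875. Book value $21,962.

$3,875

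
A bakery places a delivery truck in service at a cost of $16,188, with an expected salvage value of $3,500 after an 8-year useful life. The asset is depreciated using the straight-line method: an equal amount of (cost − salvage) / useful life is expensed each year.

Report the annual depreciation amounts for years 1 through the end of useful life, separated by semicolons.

$1,586; $1,586; $1,586; $1,586; $1,586; $1,586; $1,586; $1,586

Depreciable base = $16,188 − $3,500 = $12,688.
Annual expense = $12,688 / 8 = $1,586.
End of year 1: book value $14,602.
End of year 2: book value $13,016.
End of year 3: book value $11,430.
End of year 4: book value $9,844.
End of year 5: book value $8,258.
End of year 6: book value $6,672.
End of year 7: book value $5,086.
End of year 8: book value $3,500.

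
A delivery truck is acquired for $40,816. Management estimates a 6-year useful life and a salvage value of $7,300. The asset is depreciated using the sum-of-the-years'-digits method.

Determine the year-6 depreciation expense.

$1,596

Depreciable base = $40,816 − $7,300 = $33,516.
Sum of the years' digits = 6+5+4+3+2+1 = 21.
Year 1: $33,516 × 6/21 = $9,576. Book value $31,240.
Year 2: $33,516 × 5/21 = $7,980. Book value $23,260.
Year 3: $33,516 × 4/21 = $6,384. Book value $16,876.
Year 4: $33,516 × 3/21 = $4,788. Book value $12,088.
Year 5: $33,516 × 2/21 = $3,192. Book value $8,896.
Year 6: $33,516 × 1/21 = $1,596. Book value $7,300.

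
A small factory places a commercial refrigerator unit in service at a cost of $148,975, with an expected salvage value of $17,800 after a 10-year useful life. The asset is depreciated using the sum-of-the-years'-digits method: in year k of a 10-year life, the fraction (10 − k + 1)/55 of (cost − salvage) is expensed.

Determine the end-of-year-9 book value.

$20,185

Depreciable base = $148,975 − $17,800 = $131,175.
Sum of the years' digits = 10+9+8+7+6+5+4+3+2+1 = 55.
Year 1: $131,175 × 10/55 = $23,850. Book value $125,125.
Year 2: $131,175 × 9/55 = $21,465. Book value $103,660.
Year 3: $131,175 × 8/55 = $19,080. Book value $84,580.
Year 4: $131,175 × 7/55 = $16,695. Book value $67,885.
Year 5: $131,175 × 6/55 = $14,310. Book value $53,575.
Year 6: $131,175 × 5/55 = $11,925. Book value $41,650.
Year 7: $131,175 × 4/55 = $9,540. Book value $32,110.
Year 8: $131,175 × 3/55 = $7,155. Book value $24,955.
Year 9: $131,175 × 2/55 = $4,770. Book value $20,185.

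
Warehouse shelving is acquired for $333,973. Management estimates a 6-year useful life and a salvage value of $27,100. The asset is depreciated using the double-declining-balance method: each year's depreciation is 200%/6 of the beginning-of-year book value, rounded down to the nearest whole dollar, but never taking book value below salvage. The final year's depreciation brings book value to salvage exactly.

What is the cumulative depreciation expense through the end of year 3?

$235,017

Depreciable base = $333,973 − $27,100 = $306,873.
Year 1: ⌊$333,973 × 200%/6⌋ = $111,324. Book value $222,649.
Year 2: ⌊$222,649 × 200%/6⌋ = $74,216. Book value $148,433.
Year 3: ⌊$148,433 × 200%/6⌋ = $49,477. Book value $98,956.
Accumulated through year 3 = $333,973 − $98,956 = $235,017.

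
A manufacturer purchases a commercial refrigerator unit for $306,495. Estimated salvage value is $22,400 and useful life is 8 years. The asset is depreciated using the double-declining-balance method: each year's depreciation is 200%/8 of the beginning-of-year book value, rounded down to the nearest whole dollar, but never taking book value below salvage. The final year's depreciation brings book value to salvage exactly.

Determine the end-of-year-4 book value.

Depreciable base = $306,495 − $22,400 = $284,095.
Year 1: ⌊$306,495 × 200%/8⌋ = $76,623. Book value $229,872.
Year 2: ⌊$229,872 × 200%/8⌋ = $57,468. Book value $172,404.
Year 3: ⌊$172,404 × 200%/8⌋ = $43,101. Book value $129,303.
Year 4: ⌊$129,303 × 200%/8⌋ = $32,325. Book value $96,978.

$96,978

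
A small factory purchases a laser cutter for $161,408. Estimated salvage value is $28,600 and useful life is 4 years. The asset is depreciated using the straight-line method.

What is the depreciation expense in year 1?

$33,202

Depreciable base = $161,408 − $28,600 = $132,808.
Annual expense = $132,808 / 4 = $33,202.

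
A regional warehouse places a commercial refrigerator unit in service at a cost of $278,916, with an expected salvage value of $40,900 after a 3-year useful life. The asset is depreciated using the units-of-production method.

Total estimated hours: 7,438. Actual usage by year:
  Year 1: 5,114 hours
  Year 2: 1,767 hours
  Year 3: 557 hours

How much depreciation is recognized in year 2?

Depreciable base = $278,916 − $40,900 = $238,016.
Rate = $238,016 / 7,438 hours = $32 per hour.
Year 1: 5,114 × $32 = $163,648. Book value $115,268.
Year 2: 1,767 × $32 = $56,544. Book value $58,724.

$56,544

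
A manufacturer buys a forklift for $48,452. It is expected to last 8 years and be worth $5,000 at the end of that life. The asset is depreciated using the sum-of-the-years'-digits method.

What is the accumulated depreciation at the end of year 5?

$36,210

Depreciable base = $48,452 − $5,000 = $43,452.
Sum of the years' digits = 8+7+6+5+4+3+2+1 = 36.
Year 1: $43,452 × 8/36 = $9,656. Book value $38,796.
Year 2: $43,452 × 7/36 = $8,449. Book value $30,347.
Year 3: $43,452 × 6/36 = $7,242. Book value $23,105.
Year 4: $43,452 × 5/36 = $6,035. Book value $17,070.
Year 5: $43,452 × 4/36 = $4,828. Book value $12,242.
Accumulated through year 5 = $48,452 − $12,242 = $36,210.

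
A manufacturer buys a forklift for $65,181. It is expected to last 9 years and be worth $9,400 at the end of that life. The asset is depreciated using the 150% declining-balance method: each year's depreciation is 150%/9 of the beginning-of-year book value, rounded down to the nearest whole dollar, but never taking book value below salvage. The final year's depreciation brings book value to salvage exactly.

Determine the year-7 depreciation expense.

Depreciable base = $65,181 − $9,400 = $55,781.
Year 1: ⌊$65,181 × 150%/9⌋ = $10,863. Book value $54,318.
Year 2: ⌊$54,318 × 150%/9⌋ = $9,053. Book value $45,265.
Year 3: ⌊$45,265 × 150%/9⌋ = $7,544. Book value $37,721.
Year 4: ⌊$37,721 × 150%/9⌋ = $6,286. Book value $31,435.
Year 5: ⌊$31,435 × 150%/9⌋ = $5,239. Book value $26,196.
Year 6: ⌊$26,196 × 150%/9⌋ = $4,366. Book value $21,830.
Year 7: ⌊$21,830 × 150%/9⌋ = $3,638. Book value $18,192.

$3,638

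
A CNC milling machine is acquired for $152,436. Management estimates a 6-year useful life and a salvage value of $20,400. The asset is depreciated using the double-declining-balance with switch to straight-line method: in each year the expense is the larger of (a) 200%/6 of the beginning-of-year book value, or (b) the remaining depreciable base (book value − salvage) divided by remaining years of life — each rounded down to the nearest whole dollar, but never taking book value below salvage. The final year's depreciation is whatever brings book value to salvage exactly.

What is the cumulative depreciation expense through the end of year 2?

$84,686

Depreciable base = $152,436 − $20,400 = $132,036.
Year 1: DB = ⌊$152,436 × 200%/6⌋ = $50,812; SL = ⌊$132,036/6⌋ = $22,006 → take DB $50,812. Book value $101,624.
Year 2: DB = ⌊$101,624 × 200%/6⌋ = $33,874; SL = ⌊$81,224/5⌋ = $16,244 → take DB $33,874. Book value $67,750.
Accumulated through year 2 = $152,436 − $67,750 = $84,686.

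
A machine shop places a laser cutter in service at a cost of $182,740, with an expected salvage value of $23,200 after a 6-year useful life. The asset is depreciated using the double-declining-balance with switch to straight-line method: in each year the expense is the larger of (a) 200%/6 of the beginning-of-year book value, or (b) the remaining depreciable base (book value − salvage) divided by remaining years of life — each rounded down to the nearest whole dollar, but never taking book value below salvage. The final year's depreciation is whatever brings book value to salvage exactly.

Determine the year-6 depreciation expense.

$866

Depreciable base = $182,740 − $23,200 = $159,540.
Year 1: DB = ⌊$182,740 × 200%/6⌋ = $60,913; SL = ⌊$159,540/6⌋ = $26,590 → take DB $60,913. Book value $121,827.
Year 2: DB = ⌊$121,827 × 200%/6⌋ = $40,609; SL = ⌊$98,627/5⌋ = $19,725 → take DB $40,609. Book value $81,218.
Year 3: DB = ⌊$81,218 × 200%/6⌋ = $27,072; SL = ⌊$58,018/4⌋ = $14,504 → take DB $27,072. Book value $54,146.
Year 4: DB = ⌊$54,146 × 200%/6⌋ = $18,048; SL = ⌊$30,946/3⌋ = $10,315 → take DB $18,048. Book value $36,098.
Year 5: DB = ⌊$36,098 × 200%/6⌋ = $12,032; SL = ⌊$12,898/2⌋ = $6,449 → take DB $12,032. Book value $24,066.
Year 6 (final): $24,066 − $23,200 = $866. Book value $23,200.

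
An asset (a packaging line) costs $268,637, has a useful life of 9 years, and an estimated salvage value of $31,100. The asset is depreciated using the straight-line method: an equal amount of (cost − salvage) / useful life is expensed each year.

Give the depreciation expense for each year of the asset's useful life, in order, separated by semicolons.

$26,393; $26,393; $26,393; $26,393; $26,393; $26,393; $26,393; $26,393; $26,393

Depreciable base = $268,637 − $31,100 = $237,537.
Annual expense = $237,537 / 9 = $26,393.
End of year 1: book value $242,244.
End of year 2: book value $215,851.
End of year 3: book value $189,458.
End of year 4: book value $163,065.
End of year 5: book value $136,672.
End of year 6: book value $110,279.
End of year 7: book value $83,886.
End of year 8: book value $57,493.
End of year 9: book value $31,100.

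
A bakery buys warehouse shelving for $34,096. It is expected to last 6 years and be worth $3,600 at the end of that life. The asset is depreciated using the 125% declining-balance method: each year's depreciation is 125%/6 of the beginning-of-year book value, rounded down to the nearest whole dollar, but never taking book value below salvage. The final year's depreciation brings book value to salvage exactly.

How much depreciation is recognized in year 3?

Depreciable base = $34,096 − $3,600 = $30,496.
Year 1: ⌊$34,096 × 125%/6⌋ = $7,103. Book value $26,993.
Year 2: ⌊$26,993 × 125%/6⌋ = $5,623. Book value $21,370.
Year 3: ⌊$21,370 × 125%/6⌋ = $4,452. Book value $16,918.

$4,452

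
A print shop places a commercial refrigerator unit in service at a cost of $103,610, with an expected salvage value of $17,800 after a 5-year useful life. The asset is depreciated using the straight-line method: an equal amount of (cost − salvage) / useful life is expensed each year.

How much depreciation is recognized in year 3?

Depreciable base = $103,610 − $17,800 = $85,810.
Annual expense = $85,810 / 5 = $17,162.

$17,162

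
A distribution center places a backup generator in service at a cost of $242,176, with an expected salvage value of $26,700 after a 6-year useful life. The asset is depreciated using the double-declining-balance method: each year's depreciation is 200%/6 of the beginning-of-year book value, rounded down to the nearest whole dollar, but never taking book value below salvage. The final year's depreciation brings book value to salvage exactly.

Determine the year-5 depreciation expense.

Depreciable base = $242,176 − $26,700 = $215,476.
Year 1: ⌊$242,176 × 200%/6⌋ = $80,725. Book value $161,451.
Year 2: ⌊$161,451 × 200%/6⌋ = $53,817. Book value $107,634.
Year 3: ⌊$107,634 × 200%/6⌋ = $35,878. Book value $71,756.
Year 4: ⌊$71,756 × 200%/6⌋ = $23,918. Book value $47,838.
Year 5: ⌊$47,838 × 200%/6⌋ = $15,946. Book value $31,892.

$15,946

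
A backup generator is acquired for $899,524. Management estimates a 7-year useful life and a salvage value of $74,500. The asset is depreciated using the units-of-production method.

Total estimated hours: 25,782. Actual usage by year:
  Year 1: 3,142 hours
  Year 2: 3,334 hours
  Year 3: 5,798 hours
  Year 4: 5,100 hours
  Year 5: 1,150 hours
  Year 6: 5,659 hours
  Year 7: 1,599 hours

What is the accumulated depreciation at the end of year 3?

$392,768

Depreciable base = $899,524 − $74,500 = $825,024.
Rate = $825,024 / 25,782 hours = $32 per hour.
Year 1: 3,142 × $32 = $100,544. Book value $798,980.
Year 2: 3,334 × $32 = $106,688. Book value $692,292.
Year 3: 5,798 × $32 = $185,536. Book value $506,756.
Accumulated through year 3 = $899,524 − $506,756 = $392,768.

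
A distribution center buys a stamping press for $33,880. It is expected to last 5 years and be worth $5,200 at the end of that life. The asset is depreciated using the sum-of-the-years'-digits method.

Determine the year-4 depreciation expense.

Depreciable base = $33,880 − $5,200 = $28,680.
Sum of the years' digits = 5+4+3+2+1 = 15.
Year 1: $28,680 × 5/15 = $9,560. Book value $24,320.
Year 2: $28,680 × 4/15 = $7,648. Book value $16,672.
Year 3: $28,680 × 3/15 = $5,736. Book value $10,936.
Year 4: $28,680 × 2/15 = $3,824. Book value $7,112.

$3,824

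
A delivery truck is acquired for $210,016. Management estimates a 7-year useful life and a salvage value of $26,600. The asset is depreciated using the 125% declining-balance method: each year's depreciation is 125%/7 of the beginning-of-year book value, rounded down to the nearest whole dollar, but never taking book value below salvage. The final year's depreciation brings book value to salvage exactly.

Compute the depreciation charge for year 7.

$37,918

Depreciable base = $210,016 − $26,600 = $183,416.
Year 1: ⌊$210,016 × 125%/7⌋ = $37,502. Book value $172,514.
Year 2: ⌊$172,514 × 125%/7⌋ = $30,806. Book value $141,708.
Year 3: ⌊$141,708 × 125%/7⌋ = $25,305. Book value $116,403.
Year 4: ⌊$116,403 × 125%/7⌋ = $20,786. Book value $95,617.
Year 5: ⌊$95,617 × 125%/7⌋ = $17,074. Book value $78,543.
Year 6: ⌊$78,543 × 125%/7⌋ = $14,025. Book value $64,518.
Year 7 (final): $64,518 − $26,600 = $37,918. Book value $26,600.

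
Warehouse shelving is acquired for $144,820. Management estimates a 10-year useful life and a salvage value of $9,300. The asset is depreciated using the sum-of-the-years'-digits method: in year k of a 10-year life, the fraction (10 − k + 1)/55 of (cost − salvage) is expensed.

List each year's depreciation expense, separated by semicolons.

Depreciable base = $144,820 − $9,300 = $135,520.
Sum of the years' digits = 10+9+8+7+6+5+4+3+2+1 = 55.
Year 1: $135,520 × 10/55 = $24,640. Book value $120,180.
Year 2: $135,520 × 9/55 = $22,176. Book value $98,004.
Year 3: $135,520 × 8/55 = $19,712. Book value $78,292.
Year 4: $135,520 × 7/55 = $17,248. Book value $61,044.
Year 5: $135,520 × 6/55 = $14,784. Book value $46,260.
Year 6: $135,520 × 5/55 = $12,320. Book value $33,940.
Year 7: $135,520 × 4/55 = $9,856. Book value $24,084.
Year 8: $135,520 × 3/55 = $7,392. Book value $16,692.
Year 9: $135,520 × 2/55 = $4,928. Book value $11,764.
Year 10: $135,520 × 1/55 = $2,464. Book value $9,300.

$24,640; $22,176; $19,712; $17,248; $14,784; $12,320; $9,856; $7,392; $4,928; $2,464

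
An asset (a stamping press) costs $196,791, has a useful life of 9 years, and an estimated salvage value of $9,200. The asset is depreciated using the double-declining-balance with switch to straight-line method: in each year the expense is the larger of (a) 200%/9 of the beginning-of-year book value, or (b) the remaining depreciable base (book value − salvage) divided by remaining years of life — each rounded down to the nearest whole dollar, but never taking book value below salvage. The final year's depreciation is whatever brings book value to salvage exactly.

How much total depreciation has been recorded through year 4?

Depreciable base = $196,791 − $9,200 = $187,591.
Year 1: DB = ⌊$196,791 × 200%/9⌋ = $43,731; SL = ⌊$187,591/9⌋ = $20,843 → take DB $43,731. Book value $153,060.
Year 2: DB = ⌊$153,060 × 200%/9⌋ = $34,013; SL = ⌊$143,860/8⌋ = $17,982 → take DB $34,013. Book value $119,047.
Year 3: DB = ⌊$119,047 × 200%/9⌋ = $26,454; SL = ⌊$109,847/7⌋ = $15,692 → take DB $26,454. Book value $92,593.
Year 4: DB = ⌊$92,593 × 200%/9⌋ = $20,576; SL = ⌊$83,393/6⌋ = $13,898 → take DB $20,576. Book value $72,017.
Accumulated through year 4 = $196,791 − $72,017 = $124,774.

$124,774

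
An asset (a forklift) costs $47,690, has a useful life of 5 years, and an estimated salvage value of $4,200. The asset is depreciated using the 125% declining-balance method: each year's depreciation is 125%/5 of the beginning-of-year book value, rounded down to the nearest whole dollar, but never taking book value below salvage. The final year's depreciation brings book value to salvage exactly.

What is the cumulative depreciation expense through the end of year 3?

Depreciable base = $47,690 − $4,200 = $43,490.
Year 1: ⌊$47,690 × 125%/5⌋ = $11,922. Book value $35,768.
Year 2: ⌊$35,768 × 125%/5⌋ = $8,942. Book value $26,826.
Year 3: ⌊$26,826 × 125%/5⌋ = $6,706. Book value $20,120.
Accumulated through year 3 = $47,690 − $20,120 = $27,570.

$27,570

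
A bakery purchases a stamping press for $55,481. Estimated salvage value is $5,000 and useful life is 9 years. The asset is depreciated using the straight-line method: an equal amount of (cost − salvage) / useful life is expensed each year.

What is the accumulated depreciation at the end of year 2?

Depreciable base = $55,481 − $5,000 = $50,481.
Annual expense = $50,481 / 9 = $5,609.
End of year 1: book value $49,872.
End of year 2: book value $44,263.
Accumulated through year 2 = $55,481 − $44,263 = $11,218.

$11,218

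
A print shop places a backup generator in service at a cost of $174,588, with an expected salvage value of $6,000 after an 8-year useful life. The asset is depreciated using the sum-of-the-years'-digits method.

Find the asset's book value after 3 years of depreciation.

Depreciable base = $174,588 − $6,000 = $168,588.
Sum of the years' digits = 8+7+6+5+4+3+2+1 = 36.
Year 1: $168,588 × 8/36 = $37,464. Book value $137,124.
Year 2: $168,588 × 7/36 = $32,781. Book value $104,343.
Year 3: $168,588 × 6/36 = $28,098. Book value $76,245.

$76,245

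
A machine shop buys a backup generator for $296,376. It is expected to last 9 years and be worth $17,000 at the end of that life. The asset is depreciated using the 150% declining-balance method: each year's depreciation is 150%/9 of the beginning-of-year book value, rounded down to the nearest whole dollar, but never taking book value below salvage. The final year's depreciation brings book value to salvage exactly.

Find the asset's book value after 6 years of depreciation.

$99,258

Depreciable base = $296,376 − $17,000 = $279,376.
Year 1: ⌊$296,376 × 150%/9⌋ = $49,396. Book value $246,980.
Year 2: ⌊$246,980 × 150%/9⌋ = $41,163. Book value $205,817.
Year 3: ⌊$205,817 × 150%/9⌋ = $34,302. Book value $171,515.
Year 4: ⌊$171,515 × 150%/9⌋ = $28,585. Book value $142,930.
Year 5: ⌊$142,930 × 150%/9⌋ = $23,821. Book value $119,109.
Year 6: ⌊$119,109 × 150%/9⌋ = $19,851. Book value $99,258.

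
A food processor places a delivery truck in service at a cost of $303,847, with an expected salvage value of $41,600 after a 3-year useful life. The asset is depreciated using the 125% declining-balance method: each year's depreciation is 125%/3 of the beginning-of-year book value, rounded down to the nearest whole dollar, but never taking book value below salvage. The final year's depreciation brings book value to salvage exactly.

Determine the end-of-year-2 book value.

Depreciable base = $303,847 − $41,600 = $262,247.
Year 1: ⌊$303,847 × 125%/3⌋ = $126,602. Book value $177,245.
Year 2: ⌊$177,245 × 125%/3⌋ = $73,852. Book value $103,393.

$103,393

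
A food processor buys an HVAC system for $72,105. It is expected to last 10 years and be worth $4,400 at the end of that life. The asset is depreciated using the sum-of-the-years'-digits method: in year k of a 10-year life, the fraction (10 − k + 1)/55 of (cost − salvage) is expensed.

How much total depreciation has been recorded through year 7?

$60,319

Depreciable base = $72,105 − $4,400 = $67,705.
Sum of the years' digits = 10+9+8+7+6+5+4+3+2+1 = 55.
Year 1: $67,705 × 10/55 = $12,310. Book value $59,795.
Year 2: $67,705 × 9/55 = $11,079. Book value $48,716.
Year 3: $67,705 × 8/55 = $9,848. Book value $38,868.
Year 4: $67,705 × 7/55 = $8,617. Book value $30,251.
Year 5: $67,705 × 6/55 = $7,386. Book value $22,865.
Year 6: $67,705 × 5/55 = $6,155. Book value $16,710.
Year 7: $67,705 × 4/55 = $4,924. Book value $11,786.
Accumulated through year 7 = $72,105 − $11,786 = $60,319.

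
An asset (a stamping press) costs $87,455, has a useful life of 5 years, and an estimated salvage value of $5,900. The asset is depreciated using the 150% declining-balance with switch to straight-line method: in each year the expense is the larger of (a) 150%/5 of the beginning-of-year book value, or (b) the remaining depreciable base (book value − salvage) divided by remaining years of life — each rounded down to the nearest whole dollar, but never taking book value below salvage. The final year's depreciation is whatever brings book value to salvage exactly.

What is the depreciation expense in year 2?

Depreciable base = $87,455 − $5,900 = $81,555.
Year 1: DB = ⌊$87,455 × 150%/5⌋ = $26,236; SL = ⌊$81,555/5⌋ = $16,311 → take DB $26,236. Book value $61,219.
Year 2: DB = ⌊$61,219 × 150%/5⌋ = $18,365; SL = ⌊$55,319/4⌋ = $13,829 → take DB $18,365. Book value $42,854.

$18,365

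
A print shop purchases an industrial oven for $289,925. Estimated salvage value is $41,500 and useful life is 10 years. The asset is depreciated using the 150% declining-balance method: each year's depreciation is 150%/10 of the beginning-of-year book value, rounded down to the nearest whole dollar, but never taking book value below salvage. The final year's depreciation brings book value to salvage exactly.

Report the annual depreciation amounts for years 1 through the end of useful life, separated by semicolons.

Depreciable base = $289,925 − $41,500 = $248,425.
Year 1: ⌊$289,925 × 150%/10⌋ = $43,488. Book value $246,437.
Year 2: ⌊$246,437 × 150%/10⌋ = $36,965. Book value $209,472.
Year 3: ⌊$209,472 × 150%/10⌋ = $31,420. Book value $178,052.
Year 4: ⌊$178,052 × 150%/10⌋ = $26,707. Book value $151,345.
Year 5: ⌊$151,345 × 150%/10⌋ = $22,701. Book value $128,644.
Year 6: ⌊$128,644 × 150%/10⌋ = $19,296. Book value $109,348.
Year 7: ⌊$109,348 × 150%/10⌋ = $16,402. Book value $92,946.
Year 8: ⌊$92,946 × 150%/10⌋ = $13,941. Book value $79,005.
Year 9: ⌊$79,005 × 150%/10⌋ = $11,850. Book value $67,155.
Year 10 (final): $67,155 − $41,500 = $25,655. Book value $41,500.

$43,488; $36,965; $31,420; $26,707; $22,701; $19,296; $16,402; $13,941; $11,850; $25,655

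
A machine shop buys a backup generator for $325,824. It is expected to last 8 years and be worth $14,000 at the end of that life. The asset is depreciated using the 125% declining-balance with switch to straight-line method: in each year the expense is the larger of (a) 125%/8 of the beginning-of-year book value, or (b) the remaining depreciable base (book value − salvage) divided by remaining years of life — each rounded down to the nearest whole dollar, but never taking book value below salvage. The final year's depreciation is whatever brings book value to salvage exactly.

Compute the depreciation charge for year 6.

Depreciable base = $325,824 − $14,000 = $311,824.
Year 1: DB = ⌊$325,824 × 125%/8⌋ = $50,910; SL = ⌊$311,824/8⌋ = $38,978 → take DB $50,910. Book value $274,914.
Year 2: DB = ⌊$274,914 × 125%/8⌋ = $42,955; SL = ⌊$260,914/7⌋ = $37,273 → take DB $42,955. Book value $231,959.
Year 3: DB = ⌊$231,959 × 125%/8⌋ = $36,243; SL = ⌊$217,959/6⌋ = $36,326 → take SL $36,326. Book value $195,633.
Year 4: DB = ⌊$195,633 × 125%/8⌋ = $30,567; SL = ⌊$181,633/5⌋ = $36,326 → take SL $36,326. Book value $159,307.
Year 5: DB = ⌊$159,307 × 125%/8⌋ = $24,891; SL = ⌊$145,307/4⌋ = $36,326 → take SL $36,326. Book value $122,981.
Year 6: DB = ⌊$122,981 × 125%/8⌋ = $19,215; SL = ⌊$108,981/3⌋ = $36,327 → take SL $36,327. Book value $86,654.

$36,327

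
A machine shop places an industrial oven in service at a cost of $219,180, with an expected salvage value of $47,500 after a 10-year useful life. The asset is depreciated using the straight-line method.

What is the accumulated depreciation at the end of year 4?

$68,672

Depreciable base = $219,180 − $47,500 = $171,680.
Annual expense = $171,680 / 10 = $17,168.
End of year 1: book value $202,012.
End of year 2: book value $184,844.
End of year 3: book value $167,676.
End of year 4: book value $150,508.
Accumulated through year 4 = $219,180 − $150,508 = $68,672.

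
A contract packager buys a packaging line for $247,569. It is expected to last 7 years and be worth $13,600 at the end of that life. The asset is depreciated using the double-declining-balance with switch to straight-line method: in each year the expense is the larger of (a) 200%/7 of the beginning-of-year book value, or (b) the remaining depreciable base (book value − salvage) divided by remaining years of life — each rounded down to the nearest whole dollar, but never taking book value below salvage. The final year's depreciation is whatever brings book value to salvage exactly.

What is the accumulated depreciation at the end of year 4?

$183,124

Depreciable base = $247,569 − $13,600 = $233,969.
Year 1: DB = ⌊$247,569 × 200%/7⌋ = $70,734; SL = ⌊$233,969/7⌋ = $33,424 → take DB $70,734. Book value $176,835.
Year 2: DB = ⌊$176,835 × 200%/7⌋ = $50,524; SL = ⌊$163,235/6⌋ = $27,205 → take DB $50,524. Book value $126,311.
Year 3: DB = ⌊$126,311 × 200%/7⌋ = $36,088; SL = ⌊$112,711/5⌋ = $22,542 → take DB $36,088. Book value $90,223.
Year 4: DB = ⌊$90,223 × 200%/7⌋ = $25,778; SL = ⌊$76,623/4⌋ = $19,155 → take DB $25,778. Book value $64,445.
Accumulated through year 4 = $247,569 − $64,445 = $183,124.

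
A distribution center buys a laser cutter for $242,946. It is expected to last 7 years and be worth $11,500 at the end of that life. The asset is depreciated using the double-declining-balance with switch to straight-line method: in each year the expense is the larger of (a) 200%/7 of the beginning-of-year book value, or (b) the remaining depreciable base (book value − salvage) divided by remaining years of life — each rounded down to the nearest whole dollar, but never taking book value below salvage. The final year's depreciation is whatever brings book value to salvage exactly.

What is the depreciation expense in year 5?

Depreciable base = $242,946 − $11,500 = $231,446.
Year 1: DB = ⌊$242,946 × 200%/7⌋ = $69,413; SL = ⌊$231,446/7⌋ = $33,063 → take DB $69,413. Book value $173,533.
Year 2: DB = ⌊$173,533 × 200%/7⌋ = $49,580; SL = ⌊$162,033/6⌋ = $27,005 → take DB $49,580. Book value $123,953.
Year 3: DB = ⌊$123,953 × 200%/7⌋ = $35,415; SL = ⌊$112,453/5⌋ = $22,490 → take DB $35,415. Book value $88,538.
Year 4: DB = ⌊$88,538 × 200%/7⌋ = $25,296; SL = ⌊$77,038/4⌋ = $19,259 → take DB $25,296. Book value $63,242.
Year 5: DB = ⌊$63,242 × 200%/7⌋ = $18,069; SL = ⌊$51,742/3⌋ = $17,247 → take DB $18,069. Book value $45,173.

$18,069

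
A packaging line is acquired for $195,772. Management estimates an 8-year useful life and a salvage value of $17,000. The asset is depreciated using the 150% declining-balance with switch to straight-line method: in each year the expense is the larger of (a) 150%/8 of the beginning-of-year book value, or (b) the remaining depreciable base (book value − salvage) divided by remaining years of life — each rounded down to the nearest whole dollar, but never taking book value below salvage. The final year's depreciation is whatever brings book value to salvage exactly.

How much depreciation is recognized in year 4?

$19,689

Depreciable base = $195,772 − $17,000 = $178,772.
Year 1: DB = ⌊$195,772 × 150%/8⌋ = $36,707; SL = ⌊$178,772/8⌋ = $22,346 → take DB $36,707. Book value $159,065.
Year 2: DB = ⌊$159,065 × 150%/8⌋ = $29,824; SL = ⌊$142,065/7⌋ = $20,295 → take DB $29,824. Book value $129,241.
Year 3: DB = ⌊$129,241 × 150%/8⌋ = $24,232; SL = ⌊$112,241/6⌋ = $18,706 → take DB $24,232. Book value $105,009.
Year 4: DB = ⌊$105,009 × 150%/8⌋ = $19,689; SL = ⌊$88,009/5⌋ = $17,601 → take DB $19,689. Book value $85,320.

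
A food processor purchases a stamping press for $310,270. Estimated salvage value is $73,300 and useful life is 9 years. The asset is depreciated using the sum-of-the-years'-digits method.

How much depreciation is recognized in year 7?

Depreciable base = $310,270 − $73,300 = $236,970.
Sum of the years' digits = 9+8+7+6+5+4+3+2+1 = 45.
Year 1: $236,970 × 9/45 = $47,394. Book value $262,876.
Year 2: $236,970 × 8/45 = $42,128. Book value $220,748.
Year 3: $236,970 × 7/45 = $36,862. Book value $183,886.
Year 4: $236,970 × 6/45 = $31,596. Book value $152,290.
Year 5: $236,970 × 5/45 = $26,330. Book value $125,960.
Year 6: $236,970 × 4/45 = $21,064. Book value $104,896.
Year 7: $236,970 × 3/45 = $15,798. Book value $89,098.

$15,798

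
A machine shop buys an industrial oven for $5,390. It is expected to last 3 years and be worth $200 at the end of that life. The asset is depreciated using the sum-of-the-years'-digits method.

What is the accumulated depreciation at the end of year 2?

$4,325

Depreciable base = $5,390 − $200 = $5,190.
Sum of the years' digits = 3+2+1 = 6.
Year 1: $5,190 × 3/6 = $2,595. Book value $2,795.
Year 2: $5,190 × 2/6 = $1,730. Book value $1,065.
Accumulated through year 2 = $5,390 − $1,065 = $4,325.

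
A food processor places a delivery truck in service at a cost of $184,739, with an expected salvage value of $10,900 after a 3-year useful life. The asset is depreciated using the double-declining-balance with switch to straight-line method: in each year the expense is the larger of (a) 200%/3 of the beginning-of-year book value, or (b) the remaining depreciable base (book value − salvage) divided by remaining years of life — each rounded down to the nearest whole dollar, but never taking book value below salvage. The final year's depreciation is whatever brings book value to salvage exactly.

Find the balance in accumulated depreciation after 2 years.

Depreciable base = $184,739 − $10,900 = $173,839.
Year 1: DB = ⌊$184,739 × 200%/3⌋ = $123,159; SL = ⌊$173,839/3⌋ = $57,946 → take DB $123,159. Book value $61,580.
Year 2: DB = ⌊$61,580 × 200%/3⌋ = $41,053; SL = ⌊$50,680/2⌋ = $25,340 → take DB $41,053. Book value $20,527.
Accumulated through year 2 = $184,739 − $20,527 = $164,212.

$164,212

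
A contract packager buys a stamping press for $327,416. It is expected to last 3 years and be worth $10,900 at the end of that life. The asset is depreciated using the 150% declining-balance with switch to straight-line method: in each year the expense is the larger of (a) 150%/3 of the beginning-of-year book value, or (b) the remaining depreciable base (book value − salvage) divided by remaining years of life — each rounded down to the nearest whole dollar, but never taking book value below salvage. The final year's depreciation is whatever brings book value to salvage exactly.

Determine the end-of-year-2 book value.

Depreciable base = $327,416 − $10,900 = $316,516.
Year 1: DB = ⌊$327,416 × 150%/3⌋ = $163,708; SL = ⌊$316,516/3⌋ = $105,505 → take DB $163,708. Book value $163,708.
Year 2: DB = ⌊$163,708 × 150%/3⌋ = $81,854; SL = ⌊$152,808/2⌋ = $76,404 → take DB $81,854. Book value $81,854.

$81,854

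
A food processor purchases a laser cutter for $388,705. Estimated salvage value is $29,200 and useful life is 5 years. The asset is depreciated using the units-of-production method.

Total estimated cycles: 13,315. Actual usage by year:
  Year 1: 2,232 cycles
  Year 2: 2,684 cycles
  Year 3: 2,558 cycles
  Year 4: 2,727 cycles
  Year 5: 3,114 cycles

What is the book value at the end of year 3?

Depreciable base = $388,705 − $29,200 = $359,505.
Rate = $359,505 / 13,315 cycles = $27 per cycle.
Year 1: 2,232 × $27 = $60,264. Book value $328,441.
Year 2: 2,684 × $27 = $72,468. Book value $255,973.
Year 3: 2,558 × $27 = $69,066. Book value $186,907.

$186,907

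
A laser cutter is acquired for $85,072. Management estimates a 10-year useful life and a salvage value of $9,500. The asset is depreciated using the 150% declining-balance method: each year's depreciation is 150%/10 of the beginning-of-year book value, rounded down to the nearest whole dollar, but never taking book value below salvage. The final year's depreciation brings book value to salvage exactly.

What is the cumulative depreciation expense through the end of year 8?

$61,889

Depreciable base = $85,072 − $9,500 = $75,572.
Year 1: ⌊$85,072 × 150%/10⌋ = $12,760. Book value $72,312.
Year 2: ⌊$72,312 × 150%/10⌋ = $10,846. Book value $61,466.
Year 3: ⌊$61,466 × 150%/10⌋ = $9,219. Book value $52,247.
Year 4: ⌊$52,247 × 150%/10⌋ = $7,837. Book value $44,410.
Year 5: ⌊$44,410 × 150%/10⌋ = $6,661. Book value $37,749.
Year 6: ⌊$37,749 × 150%/10⌋ = $5,662. Book value $32,087.
Year 7: ⌊$32,087 × 150%/10⌋ = $4,813. Book value $27,274.
Year 8: ⌊$27,274 × 150%/10⌋ = $4,091. Book value $23,183.
Accumulated through year 8 = $85,072 − $23,183 = $61,889.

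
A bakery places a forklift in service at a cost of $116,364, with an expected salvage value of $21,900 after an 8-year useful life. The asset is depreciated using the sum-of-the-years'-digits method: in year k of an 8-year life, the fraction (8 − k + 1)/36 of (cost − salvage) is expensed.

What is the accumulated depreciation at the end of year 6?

Depreciable base = $116,364 − $21,900 = $94,464.
Sum of the years' digits = 8+7+6+5+4+3+2+1 = 36.
Year 1: $94,464 × 8/36 = $20,992. Book value $95,372.
Year 2: $94,464 × 7/36 = $18,368. Book value $77,004.
Year 3: $94,464 × 6/36 = $15,744. Book value $61,260.
Year 4: $94,464 × 5/36 = $13,120. Book value $48,140.
Year 5: $94,464 × 4/36 = $10,496. Book value $37,644.
Year 6: $94,464 × 3/36 = $7,872. Book value $29,772.
Accumulated through year 6 = $116,364 − $29,772 = $86,592.

$86,592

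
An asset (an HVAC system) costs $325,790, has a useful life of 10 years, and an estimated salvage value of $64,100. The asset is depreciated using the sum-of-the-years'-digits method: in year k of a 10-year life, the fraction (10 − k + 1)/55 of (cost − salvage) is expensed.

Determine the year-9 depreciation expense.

$9,516

Depreciable base = $325,790 − $64,100 = $261,690.
Sum of the years' digits = 10+9+8+7+6+5+4+3+2+1 = 55.
Year 1: $261,690 × 10/55 = $47,580. Book value $278,210.
Year 2: $261,690 × 9/55 = $42,822. Book value $235,388.
Year 3: $261,690 × 8/55 = $38,064. Book value $197,324.
Year 4: $261,690 × 7/55 = $33,306. Book value $164,018.
Year 5: $261,690 × 6/55 = $28,548. Book value $135,470.
Year 6: $261,690 × 5/55 = $23,790. Book value $111,680.
Year 7: $261,690 × 4/55 = $19,032. Book value $92,648.
Year 8: $261,690 × 3/55 = $14,274. Book value $78,374.
Year 9: $261,690 × 2/55 = $9,516. Book value $68,858.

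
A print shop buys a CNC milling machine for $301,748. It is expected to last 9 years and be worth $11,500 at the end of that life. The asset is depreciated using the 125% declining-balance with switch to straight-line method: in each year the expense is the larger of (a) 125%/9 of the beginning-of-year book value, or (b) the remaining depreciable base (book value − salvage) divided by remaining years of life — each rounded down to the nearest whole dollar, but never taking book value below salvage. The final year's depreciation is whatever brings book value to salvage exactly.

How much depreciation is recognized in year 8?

$30,196

Depreciable base = $301,748 − $11,500 = $290,248.
Year 1: DB = ⌊$301,748 × 125%/9⌋ = $41,909; SL = ⌊$290,248/9⌋ = $32,249 → take DB $41,909. Book value $259,839.
Year 2: DB = ⌊$259,839 × 125%/9⌋ = $36,088; SL = ⌊$248,339/8⌋ = $31,042 → take DB $36,088. Book value $223,751.
Year 3: DB = ⌊$223,751 × 125%/9⌋ = $31,076; SL = ⌊$212,251/7⌋ = $30,321 → take DB $31,076. Book value $192,675.
Year 4: DB = ⌊$192,675 × 125%/9⌋ = $26,760; SL = ⌊$181,175/6⌋ = $30,195 → take SL $30,195. Book value $162,480.
Year 5: DB = ⌊$162,480 × 125%/9⌋ = $22,566; SL = ⌊$150,980/5⌋ = $30,196 → take SL $30,196. Book value $132,284.
Year 6: DB = ⌊$132,284 × 125%/9⌋ = $18,372; SL = ⌊$120,784/4⌋ = $30,196 → take SL $30,196. Book value $102,088.
Year 7: DB = ⌊$102,088 × 125%/9⌋ = $14,178; SL = ⌊$90,588/3⌋ = $30,196 → take SL $30,196. Book value $71,892.
Year 8: DB = ⌊$71,892 × 125%/9⌋ = $9,985; SL = ⌊$60,392/2⌋ = $30,196 → take SL $30,196. Book value $41,696.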